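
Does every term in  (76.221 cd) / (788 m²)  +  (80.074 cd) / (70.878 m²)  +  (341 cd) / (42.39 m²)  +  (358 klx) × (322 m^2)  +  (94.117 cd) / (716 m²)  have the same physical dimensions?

Expand each in SI base units:
  (76.221 cd) / (788 m²):  [cd] / [m²] = m⁻²·cd
  (80.074 cd) / (70.878 m²):  [cd] / [m²] = m⁻²·cd
  (341 cd) / (42.39 m²):  [cd] / [m²] = m⁻²·cd
  (358 klx) × (322 m^2):  [m⁻²·cd] · [m²] = cd
  (94.117 cd) / (716 m²):  [cd] / [m²] = m⁻²·cd
The terms do not share a single dimension (cd vs m⁻²·cd).

No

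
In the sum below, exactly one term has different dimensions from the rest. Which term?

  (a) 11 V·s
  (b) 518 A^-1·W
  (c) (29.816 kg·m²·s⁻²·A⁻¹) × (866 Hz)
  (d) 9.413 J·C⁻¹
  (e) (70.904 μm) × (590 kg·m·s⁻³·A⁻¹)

(a)

Work out the base dimensions of each:
  (a) V·s = J·C⁻¹·s = kg·m²·s⁻²·A⁻¹
  (b) W·A⁻¹ = J·s⁻¹·A⁻¹ = kg·m²·s⁻³·A⁻¹
  (c) [kg·m²·s⁻²·A⁻¹] · [s⁻¹] = kg·m²·s⁻³·A⁻¹
  (d) J·C⁻¹ = N·m·(s·A)⁻¹ = kg·m²·s⁻³·A⁻¹
  (e) [m] · [kg·m·s⁻³·A⁻¹] = kg·m²·s⁻³·A⁻¹
All reduce to kg·m²·s⁻³·A⁻¹ except (a), which is kg·m²·s⁻²·A⁻¹.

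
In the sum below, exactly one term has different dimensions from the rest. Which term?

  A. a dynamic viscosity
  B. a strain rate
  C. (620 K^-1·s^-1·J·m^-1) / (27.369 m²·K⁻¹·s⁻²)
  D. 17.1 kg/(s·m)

Expand each in SI base units:
  A. [dynamic viscosity] = kg·m⁻¹·s⁻¹
  B. [strain rate] = s⁻¹
  C. [kg·m·s⁻³·K⁻¹] / [m²·s⁻²·K⁻¹] = kg·m⁻¹·s⁻¹
  D. kg·m⁻¹·s⁻¹
All reduce to kg·m⁻¹·s⁻¹ except B., which is s⁻¹.

B.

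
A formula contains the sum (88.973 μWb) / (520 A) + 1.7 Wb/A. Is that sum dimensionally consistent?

Yes

Expand each in SI base units:
  (88.973 μWb) / (520 A):  [kg·m²·s⁻²·A⁻¹] / [A] = kg·m²·s⁻²·A⁻²
  1.7 Wb/A:  Wb·A⁻¹ = V·s·A⁻¹ = kg·m²·s⁻²·A⁻²
Both are kg·m²·s⁻²·A⁻², so they have the same dimensions and can be added.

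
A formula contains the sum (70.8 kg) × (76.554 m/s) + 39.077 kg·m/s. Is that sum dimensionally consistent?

In SI base units:
  (70.8 kg) × (76.554 m/s):  [kg] · [m·s⁻¹] = kg·m·s⁻¹
  39.077 kg·m/s:  kg·m·s⁻¹
Both are kg·m·s⁻¹, so they have the same dimensions and can be added.

Yes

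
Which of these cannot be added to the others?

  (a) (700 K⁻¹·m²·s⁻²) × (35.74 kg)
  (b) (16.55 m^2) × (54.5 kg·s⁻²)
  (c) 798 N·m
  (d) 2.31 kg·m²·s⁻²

(a)

Dimensions:
  (a) [m²·s⁻²·K⁻¹] · [kg] = kg·m²·s⁻²·K⁻¹
  (b) [m²] · [kg·s⁻²] = kg·m²·s⁻²
  (c) N·m = kg·m·s⁻²·m = kg·m²·s⁻²
  (d) kg·m²·s⁻²
All reduce to kg·m²·s⁻² except (a), which is kg·m²·s⁻²·K⁻¹.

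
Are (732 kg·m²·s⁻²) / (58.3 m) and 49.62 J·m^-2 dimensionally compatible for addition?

No

Expand each in SI base units:
  (732 kg·m²·s⁻²) / (58.3 m):  [kg·m²·s⁻²] / [m] = kg·m·s⁻²
  49.62 J·m^-2:  J·m⁻² = N·m·m⁻² = kg·s⁻²
kg·m·s⁻² ≠ kg·s⁻², so they cannot be added.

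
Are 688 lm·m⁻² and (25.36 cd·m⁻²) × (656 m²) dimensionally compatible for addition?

Work out the base dimensions of each:
  688 lm·m⁻²:  lm·m⁻² = cd·m⁻² = m⁻²·cd
  (25.36 cd·m⁻²) × (656 m²):  [m⁻²·cd] · [m²] = cd
m⁻²·cd ≠ cd, so they cannot be added.

No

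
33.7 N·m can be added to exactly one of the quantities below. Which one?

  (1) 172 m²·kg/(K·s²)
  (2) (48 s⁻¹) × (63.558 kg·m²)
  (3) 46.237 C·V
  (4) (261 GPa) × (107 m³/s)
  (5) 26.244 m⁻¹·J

Reference: N·m = kg·m·s⁻²·m = kg·m²·s⁻².
Each option:
  (1) kg·m²·s⁻²·K⁻¹
  (2) [s⁻¹] · [kg·m²] = kg·m²·s⁻¹
  (3) C·V = s·A·J·C⁻¹ = kg·m²·s⁻²  ← same
  (4) [kg·m⁻¹·s⁻²] · [m³·s⁻¹] = kg·m²·s⁻³
  (5) J·m⁻¹ = N·m·m⁻¹ = kg·m·s⁻²
Only (3) matches kg·m²·s⁻².

(3)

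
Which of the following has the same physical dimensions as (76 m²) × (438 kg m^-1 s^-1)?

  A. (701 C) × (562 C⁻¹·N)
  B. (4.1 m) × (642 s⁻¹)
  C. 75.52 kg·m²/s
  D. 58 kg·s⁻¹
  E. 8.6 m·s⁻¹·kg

Reference: [m²] · [kg·m⁻¹·s⁻¹] = kg·m·s⁻¹.
Each option:
  A. [s·A] · [kg·m·s⁻³·A⁻¹] = kg·m·s⁻²
  B. [m] · [s⁻¹] = m·s⁻¹
  C. kg·m²·s⁻¹
  D. kg·s⁻¹
  E. kg·m·s⁻¹  ← same
Only E. matches kg·m·s⁻¹.

E.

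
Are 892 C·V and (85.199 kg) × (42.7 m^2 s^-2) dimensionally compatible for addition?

Expand each in SI base units:
  892 C·V:  C·V = s·A·J·C⁻¹ = kg·m²·s⁻²
  (85.199 kg) × (42.7 m^2 s^-2):  [kg] · [m²·s⁻²] = kg·m²·s⁻²
Both are kg·m²·s⁻², so they have the same dimensions and can be added.

Yes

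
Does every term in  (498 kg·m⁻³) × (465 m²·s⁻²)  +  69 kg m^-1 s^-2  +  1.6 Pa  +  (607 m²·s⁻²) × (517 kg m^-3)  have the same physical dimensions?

Yes

Work out the base dimensions of each:
  (498 kg·m⁻³) × (465 m²·s⁻²):  [kg·m⁻³] · [m²·s⁻²] = kg·m⁻¹·s⁻²
  69 kg m^-1 s^-2:  kg·m⁻¹·s⁻²
  1.6 Pa:  Pa = N·m⁻² = kg·m⁻¹·s⁻²
  (607 m²·s⁻²) × (517 kg m^-3):  [m²·s⁻²] · [kg·m⁻³] = kg·m⁻¹·s⁻²
Every term reduces to kg·m⁻¹·s⁻².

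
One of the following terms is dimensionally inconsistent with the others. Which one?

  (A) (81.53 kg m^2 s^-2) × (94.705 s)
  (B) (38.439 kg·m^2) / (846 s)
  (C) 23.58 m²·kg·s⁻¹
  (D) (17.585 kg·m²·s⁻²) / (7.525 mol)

Work out the base dimensions of each:
  (A) [kg·m²·s⁻²] · [s] = kg·m²·s⁻¹
  (B) [kg·m²] / [s] = kg·m²·s⁻¹
  (C) kg·m²·s⁻¹
  (D) [kg·m²·s⁻²] / [mol] = kg·m²·s⁻²·mol⁻¹
All reduce to kg·m²·s⁻¹ except (D), which is kg·m²·s⁻²·mol⁻¹.

(D)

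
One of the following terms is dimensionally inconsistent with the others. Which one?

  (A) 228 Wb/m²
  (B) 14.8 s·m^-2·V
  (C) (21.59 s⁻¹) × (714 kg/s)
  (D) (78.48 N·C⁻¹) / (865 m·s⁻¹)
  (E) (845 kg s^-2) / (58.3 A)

Reduce each to base SI dimensions:
  (A) Wb·m⁻² = V·s·m⁻² = kg·s⁻²·A⁻¹
  (B) V·s·m⁻² = J·C⁻¹·s·m⁻² = kg·s⁻²·A⁻¹
  (C) [s⁻¹] · [kg·s⁻¹] = kg·s⁻²
  (D) [kg·m·s⁻³·A⁻¹] / [m·s⁻¹] = kg·s⁻²·A⁻¹
  (E) [kg·s⁻²] / [A] = kg·s⁻²·A⁻¹
All reduce to kg·s⁻²·A⁻¹ except (C), which is kg·s⁻².

(C)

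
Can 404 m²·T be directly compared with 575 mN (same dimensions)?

No

In SI base units:
  404 m²·T:  T·m² = Wb·m⁻²·m² = kg·m²·s⁻²·A⁻¹
  575 mN:  N = kg·m·s⁻²
kg·m²·s⁻²·A⁻¹ ≠ kg·m·s⁻², so they cannot be added.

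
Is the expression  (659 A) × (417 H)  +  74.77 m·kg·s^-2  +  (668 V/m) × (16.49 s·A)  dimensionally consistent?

Dimensions:
  (659 A) × (417 H):  [A] · [kg·m²·s⁻²·A⁻²] = kg·m²·s⁻²·A⁻¹
  74.77 m·kg·s^-2:  kg·m·s⁻²
  (668 V/m) × (16.49 s·A):  [kg·m·s⁻³·A⁻¹] · [s·A] = kg·m·s⁻²
The terms do not share a single dimension (kg·m²·s⁻²·A⁻¹ vs kg·m·s⁻²).

No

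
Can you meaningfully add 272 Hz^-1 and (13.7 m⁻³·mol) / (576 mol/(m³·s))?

Yes

Work out the base dimensions of each:
  272 Hz^-1:  Hz⁻¹ = (s⁻¹)⁻¹ = s
  (13.7 m⁻³·mol) / (576 mol/(m³·s)):  [m⁻³·mol] / [m⁻³·s⁻¹·mol] = s
Both are s, so they have the same dimensions and can be added.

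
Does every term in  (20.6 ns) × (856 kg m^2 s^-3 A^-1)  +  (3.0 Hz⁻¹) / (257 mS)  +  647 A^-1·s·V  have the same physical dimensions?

No

Work out the base dimensions of each:
  (20.6 ns) × (856 kg m^2 s^-3 A^-1):  [s] · [kg·m²·s⁻³·A⁻¹] = kg·m²·s⁻²·A⁻¹
  (3.0 Hz⁻¹) / (257 mS):  [s] / [kg⁻¹·m⁻²·s³·A²] = kg·m²·s⁻²·A⁻²
  647 A^-1·s·V:  V·s·A⁻¹ = J·C⁻¹·s·A⁻¹ = kg·m²·s⁻²·A⁻²
The terms do not share a single dimension (kg·m²·s⁻²·A⁻² vs kg·m²·s⁻²·A⁻¹).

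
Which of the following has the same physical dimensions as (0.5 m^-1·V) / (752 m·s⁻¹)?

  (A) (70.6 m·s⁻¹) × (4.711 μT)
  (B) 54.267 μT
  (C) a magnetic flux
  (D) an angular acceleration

(B)

Reference: [kg·m·s⁻³·A⁻¹] / [m·s⁻¹] = kg·s⁻²·A⁻¹.
Each option:
  (A) [m·s⁻¹] · [kg·s⁻²·A⁻¹] = kg·m·s⁻³·A⁻¹
  (B) T = Wb·m⁻² = kg·s⁻²·A⁻¹  ← same
  (C) [magnetic flux] = kg·m²·s⁻²·A⁻¹
  (D) [angular acceleration] = s⁻²
Only (B) matches kg·s⁻²·A⁻¹.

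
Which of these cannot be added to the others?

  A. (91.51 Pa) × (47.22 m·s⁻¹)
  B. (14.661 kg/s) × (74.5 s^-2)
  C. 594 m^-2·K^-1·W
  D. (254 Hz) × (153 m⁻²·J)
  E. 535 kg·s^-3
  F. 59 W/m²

C.

Expand each in SI base units:
  A. [kg·m⁻¹·s⁻²] · [m·s⁻¹] = kg·s⁻³
  B. [kg·s⁻¹] · [s⁻²] = kg·s⁻³
  C. W·m⁻²·K⁻¹ = J·s⁻¹·m⁻²·K⁻¹ = kg·s⁻³·K⁻¹
  D. [s⁻¹] · [kg·s⁻²] = kg·s⁻³
  E. kg·s⁻³
  F. W·m⁻² = J·s⁻¹·m⁻² = kg·s⁻³
All reduce to kg·s⁻³ except C., which is kg·s⁻³·K⁻¹.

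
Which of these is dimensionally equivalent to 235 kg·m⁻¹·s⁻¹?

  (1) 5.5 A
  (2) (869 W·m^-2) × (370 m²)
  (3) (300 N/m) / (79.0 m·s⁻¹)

(3)

Reference: kg·m⁻¹·s⁻¹.
Each option:
  (1) A
  (2) [kg·s⁻³] · [m²] = kg·m²·s⁻³
  (3) [kg·s⁻²] / [m·s⁻¹] = kg·m⁻¹·s⁻¹  ← same
Only (3) matches kg·m⁻¹·s⁻¹.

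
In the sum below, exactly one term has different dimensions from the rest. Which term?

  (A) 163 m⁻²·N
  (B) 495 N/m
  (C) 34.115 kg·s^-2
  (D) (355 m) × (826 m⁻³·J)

(A)

Dimensions:
  (A) N·m⁻² = kg·m·s⁻²·m⁻² = kg·m⁻¹·s⁻²
  (B) N·m⁻¹ = kg·m·s⁻²·m⁻¹ = kg·s⁻²
  (C) kg·s⁻²
  (D) [m] · [kg·m⁻¹·s⁻²] = kg·s⁻²
All reduce to kg·s⁻² except (A), which is kg·m⁻¹·s⁻².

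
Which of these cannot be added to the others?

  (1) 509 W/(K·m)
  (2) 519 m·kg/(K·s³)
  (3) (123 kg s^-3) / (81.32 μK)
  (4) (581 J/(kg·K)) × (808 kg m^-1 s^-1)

Work out the base dimensions of each:
  (1) W·m⁻¹·K⁻¹ = J·s⁻¹·m⁻¹·K⁻¹ = kg·m·s⁻³·K⁻¹
  (2) kg·m·s⁻³·K⁻¹
  (3) [kg·s⁻³] / [K] = kg·s⁻³·K⁻¹
  (4) [m²·s⁻²·K⁻¹] · [kg·m⁻¹·s⁻¹] = kg·m·s⁻³·K⁻¹
All reduce to kg·m·s⁻³·K⁻¹ except (3), which is kg·s⁻³·K⁻¹.

(3)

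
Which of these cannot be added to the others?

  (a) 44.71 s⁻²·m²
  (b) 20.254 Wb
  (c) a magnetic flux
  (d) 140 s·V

Dimensions:
  (a) m²·s⁻²
  (b) Wb = V·s = kg·m²·s⁻²·A⁻¹
  (c) [magnetic flux] = kg·m²·s⁻²·A⁻¹
  (d) V·s = J·C⁻¹·s = kg·m²·s⁻²·A⁻¹
All reduce to kg·m²·s⁻²·A⁻¹ except (a), which is m²·s⁻².

(a)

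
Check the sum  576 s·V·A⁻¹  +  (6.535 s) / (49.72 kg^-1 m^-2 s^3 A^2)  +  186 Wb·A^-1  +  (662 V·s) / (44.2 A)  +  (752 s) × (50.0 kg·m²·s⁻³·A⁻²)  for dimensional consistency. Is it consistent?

Reduce each to base SI dimensions:
  576 s·V·A⁻¹:  V·s·A⁻¹ = J·C⁻¹·s·A⁻¹ = kg·m²·s⁻²·A⁻²
  (6.535 s) / (49.72 kg^-1 m^-2 s^3 A^2):  [s] / [kg⁻¹·m⁻²·s³·A²] = kg·m²·s⁻²·A⁻²
  186 Wb·A^-1:  Wb·A⁻¹ = V·s·A⁻¹ = kg·m²·s⁻²·A⁻²
  (662 V·s) / (44.2 A):  [kg·m²·s⁻²·A⁻¹] / [A] = kg·m²·s⁻²·A⁻²
  (752 s) × (50.0 kg·m²·s⁻³·A⁻²):  [s] · [kg·m²·s⁻³·A⁻²] = kg·m²·s⁻²·A⁻²
Every term reduces to kg·m²·s⁻²·A⁻².

Yes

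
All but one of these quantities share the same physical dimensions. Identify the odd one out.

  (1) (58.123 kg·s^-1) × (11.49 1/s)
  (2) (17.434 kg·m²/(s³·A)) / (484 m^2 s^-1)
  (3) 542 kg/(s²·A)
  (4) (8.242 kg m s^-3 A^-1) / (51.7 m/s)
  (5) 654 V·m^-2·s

Dimensions:
  (1) [kg·s⁻¹] · [s⁻¹] = kg·s⁻²
  (2) [kg·m²·s⁻³·A⁻¹] / [m²·s⁻¹] = kg·s⁻²·A⁻¹
  (3) kg·s⁻²·A⁻¹
  (4) [kg·m·s⁻³·A⁻¹] / [m·s⁻¹] = kg·s⁻²·A⁻¹
  (5) V·s·m⁻² = J·C⁻¹·s·m⁻² = kg·s⁻²·A⁻¹
All reduce to kg·s⁻²·A⁻¹ except (1), which is kg·s⁻².

(1)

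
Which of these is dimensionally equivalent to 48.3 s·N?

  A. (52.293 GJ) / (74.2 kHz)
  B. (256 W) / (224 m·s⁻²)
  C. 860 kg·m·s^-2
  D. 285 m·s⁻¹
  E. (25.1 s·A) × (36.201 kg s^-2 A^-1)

B.

Reference: N·s = kg·m·s⁻²·s = kg·m·s⁻¹.
Each option:
  A. [kg·m²·s⁻²] / [s⁻¹] = kg·m²·s⁻¹
  B. [kg·m²·s⁻³] / [m·s⁻²] = kg·m·s⁻¹  ← same
  C. kg·m·s⁻²
  D. m·s⁻¹
  E. [s·A] · [kg·s⁻²·A⁻¹] = kg·s⁻¹
Only B. matches kg·m·s⁻¹.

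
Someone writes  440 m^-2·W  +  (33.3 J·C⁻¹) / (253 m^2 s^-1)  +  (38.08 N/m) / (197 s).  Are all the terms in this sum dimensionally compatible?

Reduce each to base SI dimensions:
  440 m^-2·W:  W·m⁻² = J·s⁻¹·m⁻² = kg·s⁻³
  (33.3 J·C⁻¹) / (253 m^2 s^-1):  [kg·m²·s⁻³·A⁻¹] / [m²·s⁻¹] = kg·s⁻²·A⁻¹
  (38.08 N/m) / (197 s):  [kg·s⁻²] / [s] = kg·s⁻³
The terms do not share a single dimension (kg·s⁻²·A⁻¹ vs kg·s⁻³).

No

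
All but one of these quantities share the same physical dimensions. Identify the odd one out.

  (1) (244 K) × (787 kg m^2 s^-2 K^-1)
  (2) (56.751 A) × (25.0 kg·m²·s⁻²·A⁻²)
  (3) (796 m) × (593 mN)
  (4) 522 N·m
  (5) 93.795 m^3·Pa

Work out the base dimensions of each:
  (1) [K] · [kg·m²·s⁻²·K⁻¹] = kg·m²·s⁻²
  (2) [A] · [kg·m²·s⁻²·A⁻²] = kg·m²·s⁻²·A⁻¹
  (3) [m] · [kg·m·s⁻²] = kg·m²·s⁻²
  (4) N·m = kg·m·s⁻²·m = kg·m²·s⁻²
  (5) Pa·m³ = N·m⁻²·m³ = kg·m²·s⁻²
All reduce to kg·m²·s⁻² except (2), which is kg·m²·s⁻²·A⁻¹.

(2)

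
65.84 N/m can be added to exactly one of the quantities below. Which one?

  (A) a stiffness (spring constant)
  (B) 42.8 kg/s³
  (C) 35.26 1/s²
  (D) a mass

(A)

Reference: N·m⁻¹ = kg·m·s⁻²·m⁻¹ = kg·s⁻².
Each option:
  (A) [stiffness (spring constant)] = kg·s⁻²  ← same
  (B) kg·s⁻³
  (C) s⁻²
  (D) [mass] = kg
Only (A) matches kg·s⁻².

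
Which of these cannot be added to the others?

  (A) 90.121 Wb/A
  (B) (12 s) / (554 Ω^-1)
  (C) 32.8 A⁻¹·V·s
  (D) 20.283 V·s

Expand each in SI base units:
  (A) Wb·A⁻¹ = V·s·A⁻¹ = kg·m²·s⁻²·A⁻²
  (B) [s] / [kg⁻¹·m⁻²·s³·A²] = kg·m²·s⁻²·A⁻²
  (C) V·s·A⁻¹ = J·C⁻¹·s·A⁻¹ = kg·m²·s⁻²·A⁻²
  (D) V·s = J·C⁻¹·s = kg·m²·s⁻²·A⁻¹
All reduce to kg·m²·s⁻²·A⁻² except (D), which is kg·m²·s⁻²·A⁻¹.

(D)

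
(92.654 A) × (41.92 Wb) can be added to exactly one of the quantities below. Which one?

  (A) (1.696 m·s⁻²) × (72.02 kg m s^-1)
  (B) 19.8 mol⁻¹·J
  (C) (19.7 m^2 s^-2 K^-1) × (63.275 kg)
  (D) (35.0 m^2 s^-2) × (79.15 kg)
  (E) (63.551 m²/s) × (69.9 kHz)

Reference: [A] · [kg·m²·s⁻²·A⁻¹] = kg·m²·s⁻².
Each option:
  (A) [m·s⁻²] · [kg·m·s⁻¹] = kg·m²·s⁻³
  (B) J·mol⁻¹ = N·m·mol⁻¹ = kg·m²·s⁻²·mol⁻¹
  (C) [m²·s⁻²·K⁻¹] · [kg] = kg·m²·s⁻²·K⁻¹
  (D) [m²·s⁻²] · [kg] = kg·m²·s⁻²  ← same
  (E) [m²·s⁻¹] · [s⁻¹] = m²·s⁻²
Only (D) matches kg·m²·s⁻².

(D)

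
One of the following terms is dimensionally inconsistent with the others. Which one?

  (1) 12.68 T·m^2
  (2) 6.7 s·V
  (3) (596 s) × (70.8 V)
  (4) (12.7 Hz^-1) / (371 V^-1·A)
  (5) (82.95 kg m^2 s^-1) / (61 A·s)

(4)

In SI base units:
  (1) T·m² = Wb·m⁻²·m² = kg·m²·s⁻²·A⁻¹
  (2) V·s = J·C⁻¹·s = kg·m²·s⁻²·A⁻¹
  (3) [s] · [kg·m²·s⁻³·A⁻¹] = kg·m²·s⁻²·A⁻¹
  (4) [s] / [kg⁻¹·m⁻²·s³·A²] = kg·m²·s⁻²·A⁻²
  (5) [kg·m²·s⁻¹] / [s·A] = kg·m²·s⁻²·A⁻¹
All reduce to kg·m²·s⁻²·A⁻¹ except (4), which is kg·m²·s⁻²·A⁻².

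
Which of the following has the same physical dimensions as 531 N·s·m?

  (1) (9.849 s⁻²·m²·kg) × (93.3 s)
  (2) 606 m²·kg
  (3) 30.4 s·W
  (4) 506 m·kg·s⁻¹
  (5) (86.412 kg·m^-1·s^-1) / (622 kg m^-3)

(1)

Reference: N·m·s = kg·m·s⁻²·m·s = kg·m²·s⁻¹.
Each option:
  (1) [kg·m²·s⁻²] · [s] = kg·m²·s⁻¹  ← same
  (2) kg·m²
  (3) W·s = J·s⁻¹·s = kg·m²·s⁻²
  (4) kg·m·s⁻¹
  (5) [kg·m⁻¹·s⁻¹] / [kg·m⁻³] = m²·s⁻¹
Only (1) matches kg·m²·s⁻¹.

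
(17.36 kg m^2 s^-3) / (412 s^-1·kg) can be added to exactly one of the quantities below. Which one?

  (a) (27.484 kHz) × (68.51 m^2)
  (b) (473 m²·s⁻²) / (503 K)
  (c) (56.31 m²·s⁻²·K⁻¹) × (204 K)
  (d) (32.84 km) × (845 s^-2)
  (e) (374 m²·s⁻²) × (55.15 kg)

(c)

Reference: [kg·m²·s⁻³] / [kg·s⁻¹] = m²·s⁻².
Each option:
  (a) [s⁻¹] · [m²] = m²·s⁻¹
  (b) [m²·s⁻²] / [K] = m²·s⁻²·K⁻¹
  (c) [m²·s⁻²·K⁻¹] · [K] = m²·s⁻²  ← same
  (d) [m] · [s⁻²] = m·s⁻²
  (e) [m²·s⁻²] · [kg] = kg·m²·s⁻²
Only (c) matches m²·s⁻².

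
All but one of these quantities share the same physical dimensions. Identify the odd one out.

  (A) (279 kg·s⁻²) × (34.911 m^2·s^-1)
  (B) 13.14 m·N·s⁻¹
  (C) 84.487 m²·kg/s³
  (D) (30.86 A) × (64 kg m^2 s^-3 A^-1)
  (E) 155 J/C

(E)

Reduce each to base SI dimensions:
  (A) [kg·s⁻²] · [m²·s⁻¹] = kg·m²·s⁻³
  (B) N·m·s⁻¹ = kg·m·s⁻²·m·s⁻¹ = kg·m²·s⁻³
  (C) kg·m²·s⁻³
  (D) [A] · [kg·m²·s⁻³·A⁻¹] = kg·m²·s⁻³
  (E) J·C⁻¹ = N·m·(s·A)⁻¹ = kg·m²·s⁻³·A⁻¹
All reduce to kg·m²·s⁻³ except (E), which is kg·m²·s⁻³·A⁻¹.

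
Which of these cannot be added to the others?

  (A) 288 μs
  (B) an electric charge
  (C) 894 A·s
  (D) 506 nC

Expand each in SI base units:
  (A) s
  (B) [electric charge] = s·A
  (C) A·s = s·A
  (D) C = s·A
All reduce to s·A except (A), which is s.

(A)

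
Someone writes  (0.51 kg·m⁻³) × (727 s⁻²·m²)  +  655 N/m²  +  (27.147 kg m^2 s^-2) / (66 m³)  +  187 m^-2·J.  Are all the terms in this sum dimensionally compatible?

Dimensions:
  (0.51 kg·m⁻³) × (727 s⁻²·m²):  [kg·m⁻³] · [m²·s⁻²] = kg·m⁻¹·s⁻²
  655 N/m²:  N·m⁻² = kg·m·s⁻²·m⁻² = kg·m⁻¹·s⁻²
  (27.147 kg m^2 s^-2) / (66 m³):  [kg·m²·s⁻²] / [m³] = kg·m⁻¹·s⁻²
  187 m^-2·J:  J·m⁻² = N·m·m⁻² = kg·s⁻²
The terms do not share a single dimension (kg·m⁻¹·s⁻² vs kg·s⁻²).

No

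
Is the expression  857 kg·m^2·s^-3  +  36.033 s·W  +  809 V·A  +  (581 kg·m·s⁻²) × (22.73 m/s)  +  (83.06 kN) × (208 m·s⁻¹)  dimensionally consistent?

No

Dimensions:
  857 kg·m^2·s^-3:  kg·m²·s⁻³
  36.033 s·W:  W·s = J·s⁻¹·s = kg·m²·s⁻²
  809 V·A:  V·A = J·C⁻¹·A = kg·m²·s⁻³
  (581 kg·m·s⁻²) × (22.73 m/s):  [kg·m·s⁻²] · [m·s⁻¹] = kg·m²·s⁻³
  (83.06 kN) × (208 m·s⁻¹):  [kg·m·s⁻²] · [m·s⁻¹] = kg·m²·s⁻³
The terms do not share a single dimension (kg·m²·s⁻² vs kg·m²·s⁻³).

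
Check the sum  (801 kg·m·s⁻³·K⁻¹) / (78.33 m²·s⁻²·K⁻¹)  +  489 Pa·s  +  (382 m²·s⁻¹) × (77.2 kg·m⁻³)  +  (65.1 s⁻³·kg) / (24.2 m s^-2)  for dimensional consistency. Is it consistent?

In SI base units:
  (801 kg·m·s⁻³·K⁻¹) / (78.33 m²·s⁻²·K⁻¹):  [kg·m·s⁻³·K⁻¹] / [m²·s⁻²·K⁻¹] = kg·m⁻¹·s⁻¹
  489 Pa·s:  Pa·s = N·m⁻²·s = kg·m⁻¹·s⁻¹
  (382 m²·s⁻¹) × (77.2 kg·m⁻³):  [m²·s⁻¹] · [kg·m⁻³] = kg·m⁻¹·s⁻¹
  (65.1 s⁻³·kg) / (24.2 m s^-2):  [kg·s⁻³] / [m·s⁻²] = kg·m⁻¹·s⁻¹
Every term reduces to kg·m⁻¹·s⁻¹.

Yes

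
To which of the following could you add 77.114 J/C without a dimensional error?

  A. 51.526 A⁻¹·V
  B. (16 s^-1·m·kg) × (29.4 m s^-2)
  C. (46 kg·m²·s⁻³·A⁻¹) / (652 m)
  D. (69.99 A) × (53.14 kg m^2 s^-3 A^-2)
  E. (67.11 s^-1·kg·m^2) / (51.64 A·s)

Reference: J·C⁻¹ = N·m·(s·A)⁻¹ = kg·m²·s⁻³·A⁻¹.
Each option:
  A. V·A⁻¹ = J·C⁻¹·A⁻¹ = kg·m²·s⁻³·A⁻²
  B. [kg·m·s⁻¹] · [m·s⁻²] = kg·m²·s⁻³
  C. [kg·m²·s⁻³·A⁻¹] / [m] = kg·m·s⁻³·A⁻¹
  D. [A] · [kg·m²·s⁻³·A⁻²] = kg·m²·s⁻³·A⁻¹  ← same
  E. [kg·m²·s⁻¹] / [s·A] = kg·m²·s⁻²·A⁻¹
Only D. matches kg·m²·s⁻³·A⁻¹.

D.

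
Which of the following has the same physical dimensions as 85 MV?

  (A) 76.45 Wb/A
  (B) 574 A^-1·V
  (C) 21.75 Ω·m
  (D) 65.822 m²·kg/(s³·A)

Reference: V = J·C⁻¹ = kg·m²·s⁻³·A⁻¹.
Each option:
  (A) Wb·A⁻¹ = V·s·A⁻¹ = kg·m²·s⁻²·A⁻²
  (B) V·A⁻¹ = J·C⁻¹·A⁻¹ = kg·m²·s⁻³·A⁻²
  (C) Ω·m = V·A⁻¹·m = kg·m³·s⁻³·A⁻²
  (D) kg·m²·s⁻³·A⁻¹  ← same
Only (D) matches kg·m²·s⁻³·A⁻¹.

(D)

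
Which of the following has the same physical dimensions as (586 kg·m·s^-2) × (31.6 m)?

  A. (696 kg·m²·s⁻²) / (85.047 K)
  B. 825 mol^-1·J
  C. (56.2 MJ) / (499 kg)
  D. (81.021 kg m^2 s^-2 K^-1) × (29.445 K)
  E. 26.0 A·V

D.

Reference: [kg·m·s⁻²] · [m] = kg·m²·s⁻².
Each option:
  A. [kg·m²·s⁻²] / [K] = kg·m²·s⁻²·K⁻¹
  B. J·mol⁻¹ = N·m·mol⁻¹ = kg·m²·s⁻²·mol⁻¹
  C. [kg·m²·s⁻²] / [kg] = m²·s⁻²
  D. [kg·m²·s⁻²·K⁻¹] · [K] = kg·m²·s⁻²  ← same
  E. V·A = J·C⁻¹·A = kg·m²·s⁻³
Only D. matches kg·m²·s⁻².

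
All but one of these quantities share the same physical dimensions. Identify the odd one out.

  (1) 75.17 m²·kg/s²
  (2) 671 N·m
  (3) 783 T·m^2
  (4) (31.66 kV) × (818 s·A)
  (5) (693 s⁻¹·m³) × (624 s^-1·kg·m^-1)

Expand each in SI base units:
  (1) kg·m²·s⁻²
  (2) N·m = kg·m·s⁻²·m = kg·m²·s⁻²
  (3) T·m² = Wb·m⁻²·m² = kg·m²·s⁻²·A⁻¹
  (4) [kg·m²·s⁻³·A⁻¹] · [s·A] = kg·m²·s⁻²
  (5) [m³·s⁻¹] · [kg·m⁻¹·s⁻¹] = kg·m²·s⁻²
All reduce to kg·m²·s⁻² except (3), which is kg·m²·s⁻²·A⁻¹.

(3)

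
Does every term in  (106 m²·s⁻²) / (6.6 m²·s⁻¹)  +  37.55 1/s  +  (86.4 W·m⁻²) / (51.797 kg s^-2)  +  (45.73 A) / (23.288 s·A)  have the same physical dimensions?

Yes

Expand each in SI base units:
  (106 m²·s⁻²) / (6.6 m²·s⁻¹):  [m²·s⁻²] / [m²·s⁻¹] = s⁻¹
  37.55 1/s:  s⁻¹
  (86.4 W·m⁻²) / (51.797 kg s^-2):  [kg·s⁻³] / [kg·s⁻²] = s⁻¹
  (45.73 A) / (23.288 s·A):  [A] / [s·A] = s⁻¹
Every term reduces to s⁻¹.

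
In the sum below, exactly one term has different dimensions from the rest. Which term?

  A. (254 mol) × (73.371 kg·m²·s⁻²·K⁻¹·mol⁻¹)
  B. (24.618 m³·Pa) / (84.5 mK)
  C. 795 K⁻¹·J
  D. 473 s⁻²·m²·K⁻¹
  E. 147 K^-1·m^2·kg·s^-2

Work out the base dimensions of each:
  A. [mol] · [kg·m²·s⁻²·K⁻¹·mol⁻¹] = kg·m²·s⁻²·K⁻¹
  B. [kg·m²·s⁻²] / [K] = kg·m²·s⁻²·K⁻¹
  C. J·K⁻¹ = N·m·K⁻¹ = kg·m²·s⁻²·K⁻¹
  D. m²·s⁻²·K⁻¹
  E. kg·m²·s⁻²·K⁻¹
All reduce to kg·m²·s⁻²·K⁻¹ except D., which is m²·s⁻²·K⁻¹.

D.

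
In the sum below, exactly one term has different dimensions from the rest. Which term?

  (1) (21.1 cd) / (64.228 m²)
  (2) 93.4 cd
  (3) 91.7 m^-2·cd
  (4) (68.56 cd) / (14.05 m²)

Dimensions:
  (1) [cd] / [m²] = m⁻²·cd
  (2) cd
  (3) cd·m⁻² = m⁻²·cd
  (4) [cd] / [m²] = m⁻²·cd
All reduce to m⁻²·cd except (2), which is cd.

(2)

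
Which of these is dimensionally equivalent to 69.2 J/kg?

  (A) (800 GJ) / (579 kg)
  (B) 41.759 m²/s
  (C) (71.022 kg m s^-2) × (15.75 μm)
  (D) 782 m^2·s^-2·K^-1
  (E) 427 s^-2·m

Reference: J·kg⁻¹ = N·m·kg⁻¹ = m²·s⁻².
Each option:
  (A) [kg·m²·s⁻²] / [kg] = m²·s⁻²  ← same
  (B) m²·s⁻¹
  (C) [kg·m·s⁻²] · [m] = kg·m²·s⁻²
  (D) m²·s⁻²·K⁻¹
  (E) m·s⁻²
Only (A) matches m²·s⁻².

(A)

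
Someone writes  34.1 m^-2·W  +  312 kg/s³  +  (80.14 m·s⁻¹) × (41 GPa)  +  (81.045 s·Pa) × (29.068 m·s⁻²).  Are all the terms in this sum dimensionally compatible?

In SI base units:
  34.1 m^-2·W:  W·m⁻² = J·s⁻¹·m⁻² = kg·s⁻³
  312 kg/s³:  kg·s⁻³
  (80.14 m·s⁻¹) × (41 GPa):  [m·s⁻¹] · [kg·m⁻¹·s⁻²] = kg·s⁻³
  (81.045 s·Pa) × (29.068 m·s⁻²):  [kg·m⁻¹·s⁻¹] · [m·s⁻²] = kg·s⁻³
Every term reduces to kg·s⁻³.

Yes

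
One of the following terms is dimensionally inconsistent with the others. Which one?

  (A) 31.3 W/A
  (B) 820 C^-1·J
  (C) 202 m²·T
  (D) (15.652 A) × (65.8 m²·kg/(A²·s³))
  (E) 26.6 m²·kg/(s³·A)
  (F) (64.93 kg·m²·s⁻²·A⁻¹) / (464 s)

Dimensions:
  (A) W·A⁻¹ = J·s⁻¹·A⁻¹ = kg·m²·s⁻³·A⁻¹
  (B) J·C⁻¹ = N·m·(s·A)⁻¹ = kg·m²·s⁻³·A⁻¹
  (C) T·m² = Wb·m⁻²·m² = kg·m²·s⁻²·A⁻¹
  (D) [A] · [kg·m²·s⁻³·A⁻²] = kg·m²·s⁻³·A⁻¹
  (E) kg·m²·s⁻³·A⁻¹
  (F) [kg·m²·s⁻²·A⁻¹] / [s] = kg·m²·s⁻³·A⁻¹
All reduce to kg·m²·s⁻³·A⁻¹ except (C), which is kg·m²·s⁻²·A⁻¹.

(C)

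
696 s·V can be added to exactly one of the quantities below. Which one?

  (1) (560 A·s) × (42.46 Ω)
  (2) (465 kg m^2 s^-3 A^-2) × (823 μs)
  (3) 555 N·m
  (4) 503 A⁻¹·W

(1)

Reference: V·s = J·C⁻¹·s = kg·m²·s⁻²·A⁻¹.
Each option:
  (1) [s·A] · [kg·m²·s⁻³·A⁻²] = kg·m²·s⁻²·A⁻¹  ← same
  (2) [kg·m²·s⁻³·A⁻²] · [s] = kg·m²·s⁻²·A⁻²
  (3) N·m = kg·m·s⁻²·m = kg·m²·s⁻²
  (4) W·A⁻¹ = J·s⁻¹·A⁻¹ = kg·m²·s⁻³·A⁻¹
Only (1) matches kg·m²·s⁻²·A⁻¹.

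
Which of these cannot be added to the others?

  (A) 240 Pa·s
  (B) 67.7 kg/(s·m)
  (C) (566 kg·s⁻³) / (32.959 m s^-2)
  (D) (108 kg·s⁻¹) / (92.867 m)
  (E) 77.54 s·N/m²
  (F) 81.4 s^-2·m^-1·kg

Reduce each to base SI dimensions:
  (A) Pa·s = N·m⁻²·s = kg·m⁻¹·s⁻¹
  (B) kg·m⁻¹·s⁻¹
  (C) [kg·s⁻³] / [m·s⁻²] = kg·m⁻¹·s⁻¹
  (D) [kg·s⁻¹] / [m] = kg·m⁻¹·s⁻¹
  (E) N·s·m⁻² = kg·m·s⁻²·s·m⁻² = kg·m⁻¹·s⁻¹
  (F) kg·m⁻¹·s⁻²
All reduce to kg·m⁻¹·s⁻¹ except (F), which is kg·m⁻¹·s⁻².

(F)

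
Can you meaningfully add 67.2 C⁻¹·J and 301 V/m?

No

Expand each in SI base units:
  67.2 C⁻¹·J:  J·C⁻¹ = N·m·(s·A)⁻¹ = kg·m²·s⁻³·A⁻¹
  301 V/m:  V·m⁻¹ = J·C⁻¹·m⁻¹ = kg·m·s⁻³·A⁻¹
kg·m²·s⁻³·A⁻¹ ≠ kg·m·s⁻³·A⁻¹, so they cannot be added.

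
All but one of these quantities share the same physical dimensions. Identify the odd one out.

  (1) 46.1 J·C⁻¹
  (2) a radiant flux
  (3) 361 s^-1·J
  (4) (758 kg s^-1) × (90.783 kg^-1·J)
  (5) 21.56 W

(1)

In SI base units:
  (1) J·C⁻¹ = N·m·(s·A)⁻¹ = kg·m²·s⁻³·A⁻¹
  (2) [radiant flux] = kg·m²·s⁻³
  (3) J·s⁻¹ = N·m·s⁻¹ = kg·m²·s⁻³
  (4) [kg·s⁻¹] · [m²·s⁻²] = kg·m²·s⁻³
  (5) W = J·s⁻¹ = kg·m²·s⁻³
All reduce to kg·m²·s⁻³ except (1), which is kg·m²·s⁻³·A⁻¹.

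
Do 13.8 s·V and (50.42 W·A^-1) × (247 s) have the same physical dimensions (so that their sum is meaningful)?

In SI base units:
  13.8 s·V:  V·s = J·C⁻¹·s = kg·m²·s⁻²·A⁻¹
  (50.42 W·A^-1) × (247 s):  [kg·m²·s⁻³·A⁻¹] · [s] = kg·m²·s⁻²·A⁻¹
Both are kg·m²·s⁻²·A⁻¹, so they have the same dimensions and can be added.

Yes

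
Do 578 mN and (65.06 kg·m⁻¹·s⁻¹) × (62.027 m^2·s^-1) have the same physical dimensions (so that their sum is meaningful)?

In SI base units:
  578 mN:  N = kg·m·s⁻²
  (65.06 kg·m⁻¹·s⁻¹) × (62.027 m^2·s^-1):  [kg·m⁻¹·s⁻¹] · [m²·s⁻¹] = kg·m·s⁻²
Both are kg·m·s⁻², so they have the same dimensions and can be added.

Yes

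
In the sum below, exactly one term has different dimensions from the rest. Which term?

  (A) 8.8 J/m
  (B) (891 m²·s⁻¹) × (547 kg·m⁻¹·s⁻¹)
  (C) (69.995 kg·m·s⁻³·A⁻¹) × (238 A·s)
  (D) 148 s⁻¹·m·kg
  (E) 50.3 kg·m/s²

Dimensions:
  (A) J·m⁻¹ = N·m·m⁻¹ = kg·m·s⁻²
  (B) [m²·s⁻¹] · [kg·m⁻¹·s⁻¹] = kg·m·s⁻²
  (C) [kg·m·s⁻³·A⁻¹] · [s·A] = kg·m·s⁻²
  (D) kg·m·s⁻¹
  (E) kg·m·s⁻²
All reduce to kg·m·s⁻² except (D), which is kg·m·s⁻¹.

(D)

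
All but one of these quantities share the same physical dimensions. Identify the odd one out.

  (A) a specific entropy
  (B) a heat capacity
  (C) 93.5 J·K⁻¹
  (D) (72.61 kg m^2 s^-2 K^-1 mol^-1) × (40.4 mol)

Work out the base dimensions of each:
  (A) [specific entropy] = m²·s⁻²·K⁻¹
  (B) [heat capacity] = kg·m²·s⁻²·K⁻¹
  (C) J·K⁻¹ = N·m·K⁻¹ = kg·m²·s⁻²·K⁻¹
  (D) [kg·m²·s⁻²·K⁻¹·mol⁻¹] · [mol] = kg·m²·s⁻²·K⁻¹
All reduce to kg·m²·s⁻²·K⁻¹ except (A), which is m²·s⁻²·K⁻¹.

(A)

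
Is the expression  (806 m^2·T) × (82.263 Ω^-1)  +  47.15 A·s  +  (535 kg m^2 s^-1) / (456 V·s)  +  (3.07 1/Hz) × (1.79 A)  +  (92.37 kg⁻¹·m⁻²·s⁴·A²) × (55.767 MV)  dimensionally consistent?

Yes

Work out the base dimensions of each:
  (806 m^2·T) × (82.263 Ω^-1):  [kg·m²·s⁻²·A⁻¹] · [kg⁻¹·m⁻²·s³·A²] = s·A
  47.15 A·s:  A·s = s·A
  (535 kg m^2 s^-1) / (456 V·s):  [kg·m²·s⁻¹] / [kg·m²·s⁻²·A⁻¹] = s·A
  (3.07 1/Hz) × (1.79 A):  [s] · [A] = s·A
  (92.37 kg⁻¹·m⁻²·s⁴·A²) × (55.767 MV):  [kg⁻¹·m⁻²·s⁴·A²] · [kg·m²·s⁻³·A⁻¹] = s·A
Every term reduces to s·A.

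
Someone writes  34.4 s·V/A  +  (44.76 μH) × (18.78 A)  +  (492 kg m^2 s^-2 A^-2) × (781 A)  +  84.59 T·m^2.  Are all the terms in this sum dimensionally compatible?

No

Work out the base dimensions of each:
  34.4 s·V/A:  V·s·A⁻¹ = J·C⁻¹·s·A⁻¹ = kg·m²·s⁻²·A⁻²
  (44.76 μH) × (18.78 A):  [kg·m²·s⁻²·A⁻²] · [A] = kg·m²·s⁻²·A⁻¹
  (492 kg m^2 s^-2 A^-2) × (781 A):  [kg·m²·s⁻²·A⁻²] · [A] = kg·m²·s⁻²·A⁻¹
  84.59 T·m^2:  T·m² = Wb·m⁻²·m² = kg·m²·s⁻²·A⁻¹
The terms do not share a single dimension (kg·m²·s⁻²·A⁻² vs kg·m²·s⁻²·A⁻¹).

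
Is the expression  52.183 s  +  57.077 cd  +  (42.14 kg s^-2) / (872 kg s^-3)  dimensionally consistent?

No

In SI base units:
  52.183 s:  s
  57.077 cd:  cd
  (42.14 kg s^-2) / (872 kg s^-3):  [kg·s⁻²] / [kg·s⁻³] = s
The terms do not share a single dimension (cd vs s).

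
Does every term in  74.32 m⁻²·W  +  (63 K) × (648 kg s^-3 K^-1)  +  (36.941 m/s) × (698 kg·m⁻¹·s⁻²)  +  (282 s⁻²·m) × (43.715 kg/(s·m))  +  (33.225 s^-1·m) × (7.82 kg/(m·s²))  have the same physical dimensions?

Dimensions:
  74.32 m⁻²·W:  W·m⁻² = J·s⁻¹·m⁻² = kg·s⁻³
  (63 K) × (648 kg s^-3 K^-1):  [K] · [kg·s⁻³·K⁻¹] = kg·s⁻³
  (36.941 m/s) × (698 kg·m⁻¹·s⁻²):  [m·s⁻¹] · [kg·m⁻¹·s⁻²] = kg·s⁻³
  (282 s⁻²·m) × (43.715 kg/(s·m)):  [m·s⁻²] · [kg·m⁻¹·s⁻¹] = kg·s⁻³
  (33.225 s^-1·m) × (7.82 kg/(m·s²)):  [m·s⁻¹] · [kg·m⁻¹·s⁻²] = kg·s⁻³
Every term reduces to kg·s⁻³.

Yes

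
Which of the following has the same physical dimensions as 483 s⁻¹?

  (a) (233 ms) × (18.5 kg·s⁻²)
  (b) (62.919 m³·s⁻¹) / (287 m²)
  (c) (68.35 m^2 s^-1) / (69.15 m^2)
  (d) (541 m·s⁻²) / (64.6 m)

Reference: s⁻¹.
Each option:
  (a) [s] · [kg·s⁻²] = kg·s⁻¹
  (b) [m³·s⁻¹] / [m²] = m·s⁻¹
  (c) [m²·s⁻¹] / [m²] = s⁻¹  ← same
  (d) [m·s⁻²] / [m] = s⁻²
Only (c) matches s⁻¹.

(c)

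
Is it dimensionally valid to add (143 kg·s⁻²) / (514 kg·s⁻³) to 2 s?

Work out the base dimensions of each:
  (143 kg·s⁻²) / (514 kg·s⁻³):  [kg·s⁻²] / [kg·s⁻³] = s
  2 s:  s
Both are s, so they have the same dimensions and can be added.

Yes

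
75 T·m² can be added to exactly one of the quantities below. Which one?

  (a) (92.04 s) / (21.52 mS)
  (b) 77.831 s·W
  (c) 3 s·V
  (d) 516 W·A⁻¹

(c)

Reference: T·m² = Wb·m⁻²·m² = kg·m²·s⁻²·A⁻¹.
Each option:
  (a) [s] / [kg⁻¹·m⁻²·s³·A²] = kg·m²·s⁻²·A⁻²
  (b) W·s = J·s⁻¹·s = kg·m²·s⁻²
  (c) V·s = J·C⁻¹·s = kg·m²·s⁻²·A⁻¹  ← same
  (d) W·A⁻¹ = J·s⁻¹·A⁻¹ = kg·m²·s⁻³·A⁻¹
Only (c) matches kg·m²·s⁻²·A⁻¹.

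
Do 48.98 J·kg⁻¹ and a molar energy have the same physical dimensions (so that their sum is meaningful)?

No

In SI base units:
  48.98 J·kg⁻¹:  J·kg⁻¹ = N·m·kg⁻¹ = m²·s⁻²
  a molar energy:  [molar energy] = kg·m²·s⁻²·mol⁻¹
m²·s⁻² ≠ kg·m²·s⁻²·mol⁻¹, so they cannot be added.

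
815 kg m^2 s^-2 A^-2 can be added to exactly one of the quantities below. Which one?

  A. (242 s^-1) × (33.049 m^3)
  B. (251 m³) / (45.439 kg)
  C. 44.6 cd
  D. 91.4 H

D.

Reference: kg·m²·s⁻²·A⁻².
Each option:
  A. [s⁻¹] · [m³] = m³·s⁻¹
  B. [m³] / [kg] = kg⁻¹·m³
  C. cd
  D. H = V·s·A⁻¹ = kg·m²·s⁻²·A⁻²  ← same
Only D. matches kg·m²·s⁻²·A⁻².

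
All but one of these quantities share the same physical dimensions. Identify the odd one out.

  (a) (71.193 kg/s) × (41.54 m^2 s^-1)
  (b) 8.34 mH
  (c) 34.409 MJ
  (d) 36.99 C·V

Reduce each to base SI dimensions:
  (a) [kg·s⁻¹] · [m²·s⁻¹] = kg·m²·s⁻²
  (b) H = V·s·A⁻¹ = kg·m²·s⁻²·A⁻²
  (c) J = N·m = kg·m²·s⁻²
  (d) C·V = s·A·J·C⁻¹ = kg·m²·s⁻²
All reduce to kg·m²·s⁻² except (b), which is kg·m²·s⁻²·A⁻².

(b)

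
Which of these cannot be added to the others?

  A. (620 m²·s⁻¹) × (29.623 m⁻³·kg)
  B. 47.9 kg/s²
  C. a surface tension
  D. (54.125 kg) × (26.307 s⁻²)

Work out the base dimensions of each:
  A. [m²·s⁻¹] · [kg·m⁻³] = kg·m⁻¹·s⁻¹
  B. kg·s⁻²
  C. [surface tension] = kg·s⁻²
  D. [kg] · [s⁻²] = kg·s⁻²
All reduce to kg·s⁻² except A., which is kg·m⁻¹·s⁻¹.

A.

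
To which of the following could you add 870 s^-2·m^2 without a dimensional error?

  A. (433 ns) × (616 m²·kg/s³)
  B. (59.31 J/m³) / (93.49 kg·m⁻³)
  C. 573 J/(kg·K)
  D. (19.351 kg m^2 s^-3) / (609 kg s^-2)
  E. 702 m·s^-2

Reference: m²·s⁻².
Each option:
  A. [s] · [kg·m²·s⁻³] = kg·m²·s⁻²
  B. [kg·m⁻¹·s⁻²] / [kg·m⁻³] = m²·s⁻²  ← same
  C. J·kg⁻¹·K⁻¹ = N·m·kg⁻¹·K⁻¹ = m²·s⁻²·K⁻¹
  D. [kg·m²·s⁻³] / [kg·s⁻²] = m²·s⁻¹
  E. m·s⁻²
Only B. matches m²·s⁻².

B.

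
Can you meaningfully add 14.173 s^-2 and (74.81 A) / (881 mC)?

In SI base units:
  14.173 s^-2:  s⁻²
  (74.81 A) / (881 mC):  [A] / [s·A] = s⁻¹
s⁻² ≠ s⁻¹, so they cannot be added.

No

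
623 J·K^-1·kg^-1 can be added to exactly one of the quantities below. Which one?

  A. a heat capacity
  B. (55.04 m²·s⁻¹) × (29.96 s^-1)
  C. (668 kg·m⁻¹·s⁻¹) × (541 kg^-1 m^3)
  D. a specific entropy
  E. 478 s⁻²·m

Reference: J·kg⁻¹·K⁻¹ = N·m·kg⁻¹·K⁻¹ = m²·s⁻²·K⁻¹.
Each option:
  A. [heat capacity] = kg·m²·s⁻²·K⁻¹
  B. [m²·s⁻¹] · [s⁻¹] = m²·s⁻²
  C. [kg·m⁻¹·s⁻¹] · [kg⁻¹·m³] = m²·s⁻¹
  D. [specific entropy] = m²·s⁻²·K⁻¹  ← same
  E. m·s⁻²
Only D. matches m²·s⁻²·K⁻¹.

D.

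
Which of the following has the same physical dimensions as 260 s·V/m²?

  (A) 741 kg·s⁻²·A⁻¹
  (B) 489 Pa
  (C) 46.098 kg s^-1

(A)

Reference: V·s·m⁻² = J·C⁻¹·s·m⁻² = kg·s⁻²·A⁻¹.
Each option:
  (A) kg·s⁻²·A⁻¹  ← same
  (B) Pa = N·m⁻² = kg·m⁻¹·s⁻²
  (C) kg·s⁻¹
Only (A) matches kg·s⁻²·A⁻¹.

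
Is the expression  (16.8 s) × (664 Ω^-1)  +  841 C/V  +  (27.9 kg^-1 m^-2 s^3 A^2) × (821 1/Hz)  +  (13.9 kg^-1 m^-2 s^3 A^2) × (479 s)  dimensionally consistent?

Dimensions:
  (16.8 s) × (664 Ω^-1):  [s] · [kg⁻¹·m⁻²·s³·A²] = kg⁻¹·m⁻²·s⁴·A²
  841 C/V:  C·V⁻¹ = s·A·(J·C⁻¹)⁻¹ = kg⁻¹·m⁻²·s⁴·A²
  (27.9 kg^-1 m^-2 s^3 A^2) × (821 1/Hz):  [kg⁻¹·m⁻²·s³·A²] · [s] = kg⁻¹·m⁻²·s⁴·A²
  (13.9 kg^-1 m^-2 s^3 A^2) × (479 s):  [kg⁻¹·m⁻²·s³·A²] · [s] = kg⁻¹·m⁻²·s⁴·A²
Every term reduces to kg⁻¹·m⁻²·s⁴·A².

Yes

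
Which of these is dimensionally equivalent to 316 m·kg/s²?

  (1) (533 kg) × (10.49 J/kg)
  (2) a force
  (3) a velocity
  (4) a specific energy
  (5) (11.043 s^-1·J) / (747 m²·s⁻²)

Reference: kg·m·s⁻².
Each option:
  (1) [kg] · [m²·s⁻²] = kg·m²·s⁻²
  (2) [force] = kg·m·s⁻²  ← same
  (3) [velocity] = m·s⁻¹
  (4) [specific energy] = m²·s⁻²
  (5) [kg·m²·s⁻³] / [m²·s⁻²] = kg·s⁻¹
Only (2) matches kg·m·s⁻².

(2)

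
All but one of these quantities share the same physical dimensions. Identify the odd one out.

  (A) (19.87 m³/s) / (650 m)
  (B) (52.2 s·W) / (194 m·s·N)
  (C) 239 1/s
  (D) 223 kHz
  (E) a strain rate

Dimensions:
  (A) [m³·s⁻¹] / [m] = m²·s⁻¹
  (B) [kg·m²·s⁻²] / [kg·m²·s⁻¹] = s⁻¹
  (C) s⁻¹
  (D) Hz = s⁻¹
  (E) [strain rate] = s⁻¹
All reduce to s⁻¹ except (A), which is m²·s⁻¹.

(A)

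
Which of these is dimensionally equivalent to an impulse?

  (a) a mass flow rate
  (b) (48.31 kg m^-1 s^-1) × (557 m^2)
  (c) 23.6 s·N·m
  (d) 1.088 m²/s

(b)

Reference: [impulse] = kg·m·s⁻¹.
Each option:
  (a) [mass flow rate] = kg·s⁻¹
  (b) [kg·m⁻¹·s⁻¹] · [m²] = kg·m·s⁻¹  ← same
  (c) N·m·s = kg·m·s⁻²·m·s = kg·m²·s⁻¹
  (d) m²·s⁻¹
Only (b) matches kg·m·s⁻¹.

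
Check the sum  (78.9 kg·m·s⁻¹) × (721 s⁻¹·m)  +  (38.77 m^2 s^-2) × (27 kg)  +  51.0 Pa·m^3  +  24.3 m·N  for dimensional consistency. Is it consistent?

Work out the base dimensions of each:
  (78.9 kg·m·s⁻¹) × (721 s⁻¹·m):  [kg·m·s⁻¹] · [m·s⁻¹] = kg·m²·s⁻²
  (38.77 m^2 s^-2) × (27 kg):  [m²·s⁻²] · [kg] = kg·m²·s⁻²
  51.0 Pa·m^3:  Pa·m³ = N·m⁻²·m³ = kg·m²·s⁻²
  24.3 m·N:  N·m = kg·m·s⁻²·m = kg·m²·s⁻²
Every term reduces to kg·m²·s⁻².

Yes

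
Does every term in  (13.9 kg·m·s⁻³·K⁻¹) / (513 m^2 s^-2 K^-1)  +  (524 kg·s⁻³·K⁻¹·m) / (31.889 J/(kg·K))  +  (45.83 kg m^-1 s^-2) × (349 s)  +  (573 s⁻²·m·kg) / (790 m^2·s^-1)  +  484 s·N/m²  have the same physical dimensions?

Expand each in SI base units:
  (13.9 kg·m·s⁻³·K⁻¹) / (513 m^2 s^-2 K^-1):  [kg·m·s⁻³·K⁻¹] / [m²·s⁻²·K⁻¹] = kg·m⁻¹·s⁻¹
  (524 kg·s⁻³·K⁻¹·m) / (31.889 J/(kg·K)):  [kg·m·s⁻³·K⁻¹] / [m²·s⁻²·K⁻¹] = kg·m⁻¹·s⁻¹
  (45.83 kg m^-1 s^-2) × (349 s):  [kg·m⁻¹·s⁻²] · [s] = kg·m⁻¹·s⁻¹
  (573 s⁻²·m·kg) / (790 m^2·s^-1):  [kg·m·s⁻²] / [m²·s⁻¹] = kg·m⁻¹·s⁻¹
  484 s·N/m²:  N·s·m⁻² = kg·m·s⁻²·s·m⁻² = kg·m⁻¹·s⁻¹
Every term reduces to kg·m⁻¹·s⁻¹.

Yes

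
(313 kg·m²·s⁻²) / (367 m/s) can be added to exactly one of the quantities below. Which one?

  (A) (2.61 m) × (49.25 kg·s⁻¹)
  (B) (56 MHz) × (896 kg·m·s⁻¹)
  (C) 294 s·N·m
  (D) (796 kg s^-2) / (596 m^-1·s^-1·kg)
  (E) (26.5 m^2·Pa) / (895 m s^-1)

Reference: [kg·m²·s⁻²] / [m·s⁻¹] = kg·m·s⁻¹.
Each option:
  (A) [m] · [kg·s⁻¹] = kg·m·s⁻¹  ← same
  (B) [s⁻¹] · [kg·m·s⁻¹] = kg·m·s⁻²
  (C) N·m·s = kg·m·s⁻²·m·s = kg·m²·s⁻¹
  (D) [kg·s⁻²] / [kg·m⁻¹·s⁻¹] = m·s⁻¹
  (E) [kg·m·s⁻²] / [m·s⁻¹] = kg·s⁻¹
Only (A) matches kg·m·s⁻¹.

(A)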